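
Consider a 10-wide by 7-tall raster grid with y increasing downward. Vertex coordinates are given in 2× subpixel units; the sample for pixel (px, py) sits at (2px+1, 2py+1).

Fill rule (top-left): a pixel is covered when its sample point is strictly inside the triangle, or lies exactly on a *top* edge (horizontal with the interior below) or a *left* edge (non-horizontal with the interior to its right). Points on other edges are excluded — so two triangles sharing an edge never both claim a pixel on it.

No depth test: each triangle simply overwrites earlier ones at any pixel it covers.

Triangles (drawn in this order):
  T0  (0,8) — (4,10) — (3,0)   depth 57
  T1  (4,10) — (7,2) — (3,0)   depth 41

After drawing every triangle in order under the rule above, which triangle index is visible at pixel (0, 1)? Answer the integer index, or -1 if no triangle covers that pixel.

T0:
  2·area = 38  (B↔C swapped to make it positive)
  edge (0, 8)→(3, 0): d=(3,-8) top-left  bias=+0
  edge (3, 0)→(4, 10): d=(1,10) right/bottom  bias=-1
  edge (4, 10)→(0, 8): d=(-4,-2) top-left  bias=+0
    (1,0)@(3, 1): e=[3,1,34] → █
    (2,0)@(5, 1): e=[19,-19,38] → ·
    (1,1)@(3, 3): e=[9,3,26] → █
    (2,1)@(5, 3): e=[25,-17,30] → ·
    (1,2)@(3, 5): e=[15,5,18] → █
    (2,2)@(5, 5): e=[31,-15,22] → ·
    (0,3)@(1, 7): e=[5,27,6] → █
    (2,3)@(5, 7): e=[37,-13,14] → ·
    (0,4)@(1, 9): e=[11,29,-2] → ·
    (1,4)@(3, 9): e=[27,9,2] → █
    (2,4)@(5, 9): e=[43,-11,6] → ·
    (1,5)@(3, 11): e=[33,11,-6] → ·
  covered (6 px):
    · █ · · · · · · · ·
    · █ · · · · · · · ·
    · █ · · · · · · · ·
    █ █ · · · · · · · ·
    · █ · · · · · · · ·
    · · · · · · · · · ·
    · · · · · · · · · ·
T1:
  2·area = 38  (B↔C swapped to make it positive)
  edge (4, 10)→(3, 0): d=(-1,-10) top-left  bias=+0
  edge (3, 0)→(7, 2): d=(4,2) right/bottom  bias=-1
  edge (7, 2)→(4, 10): d=(-3,8) right/bottom  bias=-1
    (2,0)@(5, 1): e=[19,0,19] → ·  [on edge]
    (2,1)@(5, 3): e=[17,8,13] → █
    (3,1)@(7, 3): e=[37,4,-3] → ·
    (4,1)@(9, 3): e=[57,0,-19] → ·  [on edge]
    (2,2)@(5, 5): e=[15,16,7] → █
    (3,2)@(7, 5): e=[35,12,-9] → ·
    (6,2)@(13, 5): e=[95,0,-57] → ·  [on edge]
    (2,3)@(5, 7): e=[13,24,1] → █
    (3,3)@(7, 7): e=[33,20,-15] → ·
    (8,3)@(17, 7): e=[133,0,-95] → ·  [on edge]
    (2,4)@(5, 9): e=[11,32,-5] → ·
  covered (3 px):
    · · · · · · · · · ·
    · · █ · · · · · · ·
    · · █ · · · · · · ·
    · · █ · · · · · · ·
    · · · · · · · · · ·
    · · · · · · · · · ·
    · · · · · · · · · ·

Z-buffer (winner per pixel, '.' = empty):
  . 0 . . . . . . . .
  . 0 1 . . . . . . .
  . 0 1 . . . . . . .
  0 0 1 . . . . . . .
  . 0 . . . . . . . .
  . . . . . . . . . .
  . . . . . . . . . .

Answer: -1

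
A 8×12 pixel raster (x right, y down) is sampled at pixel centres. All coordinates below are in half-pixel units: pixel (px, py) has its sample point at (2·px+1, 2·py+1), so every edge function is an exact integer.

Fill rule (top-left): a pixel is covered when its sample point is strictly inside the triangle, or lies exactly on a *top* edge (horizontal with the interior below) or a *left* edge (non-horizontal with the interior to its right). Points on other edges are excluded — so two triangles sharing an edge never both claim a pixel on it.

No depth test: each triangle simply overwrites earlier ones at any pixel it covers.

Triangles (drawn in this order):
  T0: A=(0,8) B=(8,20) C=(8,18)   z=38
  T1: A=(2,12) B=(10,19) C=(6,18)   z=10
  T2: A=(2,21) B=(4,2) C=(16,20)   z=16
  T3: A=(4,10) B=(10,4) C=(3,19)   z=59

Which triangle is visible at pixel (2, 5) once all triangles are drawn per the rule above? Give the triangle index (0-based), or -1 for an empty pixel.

T0:
  2·area = 16  (B↔C swapped to make it positive)
  edge (0, 8)→(8, 18): d=(8,10) right/bottom  bias=-1
  edge (8, 18)→(8, 20): d=(0,2) right/bottom  bias=-1
  edge (8, 20)→(0, 8): d=(-8,-12) top-left  bias=+0
    (2,7)@(5, 15): e=[6,6,4] → X
    (3,7)@(7, 15): e=[-14,2,28] → .
    (2,8)@(5, 17): e=[22,6,-12] → .
    (3,8)@(7, 17): e=[2,2,12] → X
    (4,8)@(9, 17): e=[-18,-2,36] → .
    (3,9)@(7, 19): e=[18,2,-4] → .
  covered (2 px):
    . . . . . . . .
    . . . . . . . .
    . . . . . . . .
    . . . . . . . .
    . . . . . . . .
    . . . . . . . .
    . . . . . . . .
    . . X . . . . .
    . . . X . . . .
    . . . . . . . .
    . . . . . . . .
    . . . . . . . .
T1:
  2·area = 20
  edge (2, 12)→(10, 19): d=(8,7) right/bottom  bias=-1
  edge (10, 19)→(6, 18): d=(-4,-1) top-left  bias=+0
  edge (6, 18)→(2, 12): d=(-4,-6) top-left  bias=+0
    (1,6)@(3, 13): e=[1,17,2] → X
    (2,6)@(5, 13): e=[-13,19,14] → .
    (1,7)@(3, 15): e=[17,9,-6] → .
    (2,7)@(5, 15): e=[3,11,6] → X
    (3,7)@(7, 15): e=[-11,13,18] → .
    (2,8)@(5, 17): e=[19,3,-2] → .
    (3,8)@(7, 17): e=[5,5,10] → X
    (4,8)@(9, 17): e=[-9,7,22] → .
    (3,9)@(7, 19): e=[21,-3,2] → .
  covered (3 px):
    . . . . . . . .
    . . . . . . . .
    . . . . . . . .
    . . . . . . . .
    . . . . . . . .
    . . . . . . . .
    . X . . . . . .
    . . X . . . . .
    . . . X . . . .
    . . . . . . . .
    . . . . . . . .
    . . . . . . . .
T2:
  2·area = 264
  edge (2, 21)→(4, 2): d=(2,-19) top-left  bias=+0
  edge (4, 2)→(16, 20): d=(12,18) right/bottom  bias=-1
  edge (16, 20)→(2, 21): d=(-14,1) right/bottom  bias=-1
    (2,2)@(5, 5): e=[25,18,221] → X
    (3,2)@(7, 5): e=[63,-18,219] → .
    (2,3)@(5, 7): e=[29,42,193] → X
    (3,3)@(7, 7): e=[67,6,191] → X
    (4,3)@(9, 7): e=[105,-30,189] → .
    (2,4)@(5, 9): e=[33,66,165] → X
    (4,4)@(9, 9): e=[109,-6,161] → .
    (2,5)@(5, 11): e=[37,90,137] → X
    (4,5)@(9, 11): e=[113,18,133] → X
    (5,5)@(11, 11): e=[151,-18,131] → .
    (1,6)@(3, 13): e=[3,150,111] → X
    (5,6)@(11, 13): e=[155,6,103] → X
  covered (31 px):
    . . . . . . . .
    . . . . . . . .
    . . X . . . . .
    . . X X . . . .
    . . X X . . . .
    . . X X X . . .
    . X X X X X . .
    . X X X X X . .
    . X X X X X X .
    . X X X X X X X
    . . . . . . . .
    . . . . . . . .
T3:
  2·area = 48
  edge (4, 10)→(10, 4): d=(6,-6) top-left  bias=+0
  edge (10, 4)→(3, 19): d=(-7,15) right/bottom  bias=-1
  edge (3, 19)→(4, 10): d=(1,-9) top-left  bias=+0
    (2,0)@(5, 1): e=[-48,96,0] → .  [on edge]
    (6,0)@(13, 1): e=[0,-24,72] → .  [on edge]
    (5,1)@(11, 3): e=[0,-8,56] → .  [on edge]
    (4,2)@(9, 5): e=[0,8,40] → X  [on edge]
    (5,2)@(11, 5): e=[12,-22,58] → .
    (3,3)@(7, 7): e=[0,24,24] → X  [on edge]
    (4,3)@(9, 7): e=[12,-6,42] → .
    (2,4)@(5, 9): e=[0,40,8] → X  [on edge]
    (4,4)@(9, 9): e=[24,-20,44] → .
    (1,5)@(3, 11): e=[0,56,-8] → .  [on edge]
    (2,5)@(5, 11): e=[12,26,10] → X
    (3,5)@(7, 11): e=[24,-4,28] → .
    (0,6)@(1, 13): e=[0,72,-24] → .  [on edge]
    (1,9)@(3, 19): e=[48,0,0] → .  [on edge]
  covered (6 px):
    . . . . . . . .
    . . . . . . . .
    . . . . X . . .
    . . . X . . . .
    . . X X . . . .
    . . X . . . . .
    . . X . . . . .
    . . . . . . . .
    . . . . . . . .
    . . . . . . . .
    . . . . . . . .
    . . . . . . . .

Z-buffer (winner per pixel, '.' = empty):
  . . . . . . . .
  . . . . . . . .
  . . 2 . 3 . . .
  . . 2 3 . . . .
  . . 3 3 . . . .
  . . 3 2 2 . . .
  . 2 3 2 2 2 . .
  . 2 2 2 2 2 . .
  . 2 2 2 2 2 2 .
  . 2 2 2 2 2 2 2
  . . . . . . . .
  . . . . . . . .

Final: 3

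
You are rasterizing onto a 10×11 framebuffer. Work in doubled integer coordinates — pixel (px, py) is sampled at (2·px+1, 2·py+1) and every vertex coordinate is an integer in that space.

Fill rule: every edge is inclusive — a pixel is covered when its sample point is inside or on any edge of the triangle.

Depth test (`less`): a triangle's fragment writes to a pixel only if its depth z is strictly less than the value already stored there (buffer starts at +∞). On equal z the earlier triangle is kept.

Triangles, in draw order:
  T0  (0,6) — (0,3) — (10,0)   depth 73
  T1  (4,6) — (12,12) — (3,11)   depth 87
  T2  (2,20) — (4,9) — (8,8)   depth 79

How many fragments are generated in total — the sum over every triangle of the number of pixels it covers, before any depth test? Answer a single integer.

T0:
  2·area = 30
  edge (0, 6)→(0, 3): d=(0,-3) inclusive
  edge (0, 3)→(10, 0): d=(10,-3) inclusive
  edge (10, 0)→(0, 6): d=(-10,6) inclusive
    (3,0)@(7, 1): e=[21,1,8] → █
    (4,0)@(9, 1): e=[27,7,-4] → ·
    (0,1)@(1, 3): e=[3,3,24] → █
    (1,1)@(3, 3): e=[9,9,12] → █
    (2,1)@(5, 3): e=[15,15,0] → █  [on edge]
    (3,1)@(7, 3): e=[21,21,-12] → ·
    (0,2)@(1, 5): e=[3,23,4] → █
    (1,2)@(3, 5): e=[9,29,-8] → ·
    (2,2)@(5, 5): e=[15,35,-20] → ·
    (0,3)@(1, 7): e=[3,43,-16] → ·
  covered (5 px):
    · · · █ · · · · · ·
    █ █ █ · · · · · · ·
    █ · · · · · · · · ·
    · · · · · · · · · ·
    · · · · · · · · · ·
    · · · · · · · · · ·
    · · · · · · · · · ·
    · · · · · · · · · ·
    · · · · · · · · · ·
    · · · · · · · · · ·
    · · · · · · · · · ·
T1:
  2·area = 46
  edge (4, 6)→(12, 12): d=(8,6) inclusive
  edge (12, 12)→(3, 11): d=(-9,-1) inclusive
  edge (3, 11)→(4, 6): d=(1,-5) inclusive
    (2,0)@(5, 1): e=[-46,92,0] → ·  [on edge]
    (2,3)@(5, 7): e=[2,38,6] → █
    (3,3)@(7, 7): e=[-10,40,16] → ·
    (2,4)@(5, 9): e=[18,20,8] → █
    (3,4)@(7, 9): e=[6,22,18] → █
    (4,4)@(9, 9): e=[-6,24,28] → ·
    (1,5)@(3, 11): e=[46,0,0] → █  [on edge]
    (4,5)@(9, 11): e=[10,6,30] → █
    (5,5)@(11, 11): e=[-2,8,40] → ·
    (1,6)@(3, 13): e=[62,-18,2] → ·
    (2,6)@(5, 13): e=[50,-16,12] → ·
    (3,6)@(7, 13): e=[38,-14,22] → ·
    (0,10)@(1, 21): e=[138,-92,0] → ·  [on edge]
  covered (7 px):
    · · · · · · · · · ·
    · · · · · · · · · ·
    · · · · · · · · · ·
    · · █ · · · · · · ·
    · · █ █ · · · · · ·
    · █ █ █ █ · · · · ·
    · · · · · · · · · ·
    · · · · · · · · · ·
    · · · · · · · · · ·
    · · · · · · · · · ·
    · · · · · · · · · ·
T2:
  2·area = 42
  edge (2, 20)→(4, 9): d=(2,-11) inclusive
  edge (4, 9)→(8, 8): d=(4,-1) inclusive
  edge (8, 8)→(2, 20): d=(-6,12) inclusive
    (2,4)@(5, 9): e=[11,1,30] → █
    (3,4)@(7, 9): e=[33,3,6] → █
    (4,4)@(9, 9): e=[55,5,-18] → ·
    (2,5)@(5, 11): e=[15,9,18] → █
    (3,5)@(7, 11): e=[37,11,-6] → ·
    (2,6)@(5, 13): e=[19,17,6] → █
    (3,6)@(7, 13): e=[41,19,-18] → ·
    (1,7)@(3, 15): e=[1,23,18] → █
    (2,7)@(5, 15): e=[23,25,-6] → ·
    (1,8)@(3, 17): e=[5,31,6] → █
    (2,8)@(5, 17): e=[27,33,-18] → ·
    (1,9)@(3, 19): e=[9,39,-6] → ·
  covered (6 px):
    · · · · · · · · · ·
    · · · · · · · · · ·
    · · · · · · · · · ·
    · · · · · · · · · ·
    · · █ █ · · · · · ·
    · · █ · · · · · · ·
    · · █ · · · · · · ·
    · █ · · · · · · · ·
    · █ · · · · · · · ·
    · · · · · · · · · ·
    · · · · · · · · · ·

Result: 18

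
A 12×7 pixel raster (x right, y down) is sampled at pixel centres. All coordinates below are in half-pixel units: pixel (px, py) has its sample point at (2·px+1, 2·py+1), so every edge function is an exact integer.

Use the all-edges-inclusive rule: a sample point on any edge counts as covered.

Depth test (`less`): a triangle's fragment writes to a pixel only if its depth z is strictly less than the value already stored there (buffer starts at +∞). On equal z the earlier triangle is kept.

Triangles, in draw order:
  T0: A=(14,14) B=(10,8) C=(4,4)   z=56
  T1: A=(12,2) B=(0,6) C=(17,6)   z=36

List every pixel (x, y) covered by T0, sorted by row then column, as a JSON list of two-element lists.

T0:
  2·area = 20  (B↔C swapped to make it positive)
  edge (14, 14)→(4, 4): d=(-10,-10) inclusive
  edge (4, 4)→(10, 8): d=(6,4) inclusive
  edge (10, 8)→(14, 14): d=(4,6) inclusive
    (0,0)@(1, 1): e=[0,-6,26] → ·  [on edge]
    (1,1)@(3, 3): e=[0,-2,22] → ·  [on edge]
    (2,2)@(5, 5): e=[0,2,18] → #  [on edge]
    (3,2)@(7, 5): e=[20,-6,6] → ·
    (2,3)@(5, 7): e=[-20,14,26] → ·
    (3,3)@(7, 7): e=[0,6,14] → #  [on edge]
    (4,3)@(9, 7): e=[20,-2,2] → ·
    (3,4)@(7, 9): e=[-20,18,22] → ·
    (4,4)@(9, 9): e=[0,10,10] → #  [on edge]
    (5,4)@(11, 9): e=[20,2,-2] → ·
    (4,5)@(9, 11): e=[-20,22,18] → ·
    (5,5)@(11, 11): e=[0,14,6] → #  [on edge]
    (6,6)@(13, 13): e=[0,18,2] → #  [on edge]
  covered (5 px):
    · · · · · · · · · · · ·
    · · · · · · · · · · · ·
    · · # · · · · · · · · ·
    · · · # · · · · · · · ·
    · · · · # · · · · · · ·
    · · · · · # · · · · · ·
    · · · · · · # · · · · ·
T1:
  2·area = 68  (B↔C swapped to make it positive)
  edge (12, 2)→(17, 6): d=(5,4) inclusive
  edge (17, 6)→(0, 6): d=(-17,0) inclusive
  edge (0, 6)→(12, 2): d=(12,-4) inclusive
    (7,0)@(15, 1): e=[-17,85,0] → ·  [on edge]
    (4,1)@(9, 3): e=[17,51,0] → #  [on edge]
    (5,1)@(11, 3): e=[9,51,8] → #
    (6,1)@(13, 3): e=[1,51,16] → #
    (7,1)@(15, 3): e=[-7,51,24] → ·
    (1,2)@(3, 5): e=[51,17,0] → #  [on edge]
    (2,2)@(5, 5): e=[43,17,8] → #
    (3,2)@(7, 5): e=[35,17,16] → #
    (7,2)@(15, 5): e=[3,17,48] → #
    (8,2)@(17, 5): e=[-5,17,56] → ·
    (1,3)@(3, 7): e=[61,-17,24] → ·
    (2,3)@(5, 7): e=[53,-17,32] → ·
  covered (10 px):
    · · · · · · · · · · · ·
    · · · · # # # · · · · ·
    · # # # # # # # · · · ·
    · · · · · · · · · · · ·
    · · · · · · · · · · · ·
    · · · · · · · · · · · ·
    · · · · · · · · · · · ·

Final: [[2,2],[3,3],[4,4],[5,5],[6,6]]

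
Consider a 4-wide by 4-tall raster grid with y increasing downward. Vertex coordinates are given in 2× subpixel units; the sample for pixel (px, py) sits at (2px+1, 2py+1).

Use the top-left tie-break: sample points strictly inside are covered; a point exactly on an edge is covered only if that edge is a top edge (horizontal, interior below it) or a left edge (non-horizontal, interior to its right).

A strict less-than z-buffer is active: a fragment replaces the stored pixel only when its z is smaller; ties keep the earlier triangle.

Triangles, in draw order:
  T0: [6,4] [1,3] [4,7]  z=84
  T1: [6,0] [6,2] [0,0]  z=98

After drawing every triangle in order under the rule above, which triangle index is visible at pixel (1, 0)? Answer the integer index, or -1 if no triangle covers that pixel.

T0:
  2·area = 17  (B↔C swapped to make it positive)
  edge (6, 4)→(4, 7): d=(-2,3) right/bottom  bias=-1
  edge (4, 7)→(1, 3): d=(-3,-4) top-left  bias=+0
  edge (1, 3)→(6, 4): d=(5,1) right/bottom  bias=-1
    (0,1)@(1, 3): e=[17,0,0] → ·  [on edge]
    (1,2)@(3, 5): e=[7,2,8] → █
    (2,2)@(5, 5): e=[1,10,6] → █
    (3,2)@(7, 5): e=[-5,18,4] → ·
    (1,3)@(3, 7): e=[3,-4,18] → ·
    (2,3)@(5, 7): e=[-3,4,16] → ·
  covered (2 px):
    · · · ·
    · · · ·
    · █ █ ·
    · · · ·
T1:
  2·area = 12
  edge (6, 0)→(6, 2): d=(0,2) right/bottom  bias=-1
  edge (6, 2)→(0, 0): d=(-6,-2) top-left  bias=+0
  edge (0, 0)→(6, 0): d=(6,0) top-left  bias=+0
    (1,0)@(3, 1): e=[6,0,6] → █  [on edge]
    (2,0)@(5, 1): e=[2,4,6] → █
    (3,0)@(7, 1): e=[-2,8,6] → ·
    (1,1)@(3, 3): e=[6,-12,18] → ·
    (2,1)@(5, 3): e=[2,-8,18] → ·
  covered (2 px):
    · █ █ ·
    · · · ·
    · · · ·
    · · · ·

Z-buffer (winner per pixel, '.' = empty):
  . 1 1 .
  . . . .
  . 0 0 .
  . . . .

Final: 1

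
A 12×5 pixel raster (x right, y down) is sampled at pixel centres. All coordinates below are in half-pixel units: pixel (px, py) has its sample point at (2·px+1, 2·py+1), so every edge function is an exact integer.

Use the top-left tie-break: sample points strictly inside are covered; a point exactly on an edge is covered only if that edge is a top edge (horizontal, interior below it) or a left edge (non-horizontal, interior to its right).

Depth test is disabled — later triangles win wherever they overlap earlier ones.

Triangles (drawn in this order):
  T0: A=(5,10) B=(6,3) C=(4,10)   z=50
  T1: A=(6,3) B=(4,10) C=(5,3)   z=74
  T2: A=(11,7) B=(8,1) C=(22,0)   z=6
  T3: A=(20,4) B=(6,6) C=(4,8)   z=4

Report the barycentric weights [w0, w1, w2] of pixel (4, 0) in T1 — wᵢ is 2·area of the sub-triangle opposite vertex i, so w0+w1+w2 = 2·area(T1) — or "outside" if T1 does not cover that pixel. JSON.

T0:
  2·area = 7  (B↔C swapped to make it positive)
  edge (5, 10)→(4, 10): d=(-1,0) right/bottom  bias=-1
  edge (4, 10)→(6, 3): d=(2,-7) top-left  bias=+0
  edge (6, 3)→(5, 10): d=(-1,7) right/bottom  bias=-1
    (2,3)@(5, 7): e=[3,1,3] → X
    (3,3)@(7, 7): e=[3,15,-11] → .
    (2,4)@(5, 9): e=[1,5,1] → X
    (3,4)@(7, 9): e=[1,19,-13] → .
  covered (2 px):
    . . . . . . . . . . . .
    . . . . . . . . . . . .
    . . . . . . . . . . . .
    . . X . . . . . . . . .
    . . X . . . . . . . . .
T1:
  2·area = 7
  edge (6, 3)→(4, 10): d=(-2,7) right/bottom  bias=-1
  edge (4, 10)→(5, 3): d=(1,-7) top-left  bias=+0
  edge (5, 3)→(6, 3): d=(1,0) top-left  bias=+0
    (0,1)@(1, 3): e=[35,-28,0] → .  [on edge]
    (1,1)@(3, 3): e=[21,-14,0] → .  [on edge]
    (2,1)@(5, 3): e=[7,0,0] → X  [on edge]
    (3,1)@(7, 3): e=[-7,14,0] → .  [on edge]
    (4,1)@(9, 3): e=[-21,28,0] → .  [on edge]
    (5,1)@(11, 3): e=[-35,42,0] → .  [on edge]
    (6,1)@(13, 3): e=[-49,56,0] → .  [on edge]
    (7,1)@(15, 3): e=[-63,70,0] → .  [on edge]
    (8,1)@(17, 3): e=[-77,84,0] → .  [on edge]
    (9,1)@(19, 3): e=[-91,98,0] → .  [on edge]
    (10,1)@(21, 3): e=[-105,112,0] → .  [on edge]
    (11,1)@(23, 3): e=[-119,126,0] → .  [on edge]
  covered (2 px):
    . . . . . . . . . . . .
    . . X . . . . . . . . .
    . . X . . . . . . . . .
    . . . . . . . . . . . .
    . . . . . . . . . . . .
T2:
  2·area = 87
  edge (11, 7)→(8, 1): d=(-3,-6) top-left  bias=+0
  edge (8, 1)→(22, 0): d=(14,-1) top-left  bias=+0
  edge (22, 0)→(11, 7): d=(-11,7) right/bottom  bias=-1
    (4,0)@(9, 1): e=[6,1,80] → X
    (5,0)@(11, 1): e=[18,3,66] → X
    (6,0)@(13, 1): e=[30,5,52] → X
    (7,0)@(15, 1): e=[42,7,38] → X
    (8,0)@(17, 1): e=[54,9,24] → X
    (9,0)@(19, 1): e=[66,11,10] → X
    (10,0)@(21, 1): e=[78,13,-4] → .
    (4,1)@(9, 3): e=[0,29,58] → X  [on edge]
    (9,1)@(19, 3): e=[60,39,-12] → .
    (4,2)@(9, 5): e=[-6,57,36] → .
    (5,2)@(11, 5): e=[6,59,22] → X
    (7,2)@(15, 5): e=[30,63,-6] → .
    (5,3)@(11, 7): e=[0,87,0] → .  [on edge]
  covered (13 px):
    . . . . X X X X X X . .
    . . . . X X X X X . . .
    . . . . . X X . . . . .
    . . . . . . . . . . . .
    . . . . . . . . . . . .
T3:
  2·area = 24  (B↔C swapped to make it positive)
  edge (20, 4)→(4, 8): d=(-16,4) right/bottom  bias=-1
  edge (4, 8)→(6, 6): d=(2,-2) top-left  bias=+0
  edge (6, 6)→(20, 4): d=(14,-2) top-left  bias=+0
    (5,0)@(11, 1): e=[84,0,-60] → .  [on edge]
    (4,1)@(9, 3): e=[60,0,-36] → .  [on edge]
    (3,2)@(7, 5): e=[36,0,-12] → .  [on edge]
    (6,2)@(13, 5): e=[12,12,0] → X  [on edge]
    (7,2)@(15, 5): e=[4,16,4] → X
    (8,2)@(17, 5): e=[-4,20,8] → .
    (2,3)@(5, 7): e=[12,0,12] → X  [on edge]
    (3,3)@(7, 7): e=[4,4,16] → X
    (4,3)@(9, 7): e=[-4,8,20] → .
    (6,3)@(13, 7): e=[-20,16,28] → .
    (7,3)@(15, 7): e=[-28,20,32] → .
    (1,4)@(3, 9): e=[-12,0,36] → .  [on edge]
  covered (4 px):
    . . . . . . . . . . . .
    . . . . . . . . . . . .
    . . . . . . X X . . . .
    . . X X . . . . . . . .
    . . . . . . . . . . . .

Result: "outside"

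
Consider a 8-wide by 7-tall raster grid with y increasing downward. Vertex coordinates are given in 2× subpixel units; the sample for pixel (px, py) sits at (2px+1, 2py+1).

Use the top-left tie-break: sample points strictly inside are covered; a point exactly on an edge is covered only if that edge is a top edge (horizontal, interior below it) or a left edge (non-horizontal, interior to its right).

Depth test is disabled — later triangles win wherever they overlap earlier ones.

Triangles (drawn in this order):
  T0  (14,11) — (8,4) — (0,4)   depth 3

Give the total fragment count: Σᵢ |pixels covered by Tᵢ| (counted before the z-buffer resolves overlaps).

T0:
  2·area = 56  (B↔C swapped to make it positive)
  edge (14, 11)→(0, 4): d=(-14,-7) top-left  bias=+0
  edge (0, 4)→(8, 4): d=(8,0) top-left  bias=+0
  edge (8, 4)→(14, 11): d=(6,7) right/bottom  bias=-1
    (1,2)@(3, 5): e=[7,8,41] → #
    (2,2)@(5, 5): e=[21,8,27] → #
    (3,2)@(7, 5): e=[35,8,13] → #
    (4,2)@(9, 5): e=[49,8,-1] → ·
    (1,3)@(3, 7): e=[-21,24,53] → ·
    (2,3)@(5, 7): e=[-7,24,39] → ·
    (3,3)@(7, 7): e=[7,24,25] → #
    (4,3)@(9, 7): e=[21,24,11] → #
    (5,3)@(11, 7): e=[35,24,-3] → ·
    (3,4)@(7, 9): e=[-21,40,37] → ·
    (4,4)@(9, 9): e=[-7,40,23] → ·
    (5,4)@(11, 9): e=[7,40,9] → #
  covered (6 px):
    · · · · · · · ·
    · · · · · · · ·
    · # # # · · · ·
    · · · # # · · ·
    · · · · · # · ·
    · · · · · · · ·
    · · · · · · · ·

Result: 6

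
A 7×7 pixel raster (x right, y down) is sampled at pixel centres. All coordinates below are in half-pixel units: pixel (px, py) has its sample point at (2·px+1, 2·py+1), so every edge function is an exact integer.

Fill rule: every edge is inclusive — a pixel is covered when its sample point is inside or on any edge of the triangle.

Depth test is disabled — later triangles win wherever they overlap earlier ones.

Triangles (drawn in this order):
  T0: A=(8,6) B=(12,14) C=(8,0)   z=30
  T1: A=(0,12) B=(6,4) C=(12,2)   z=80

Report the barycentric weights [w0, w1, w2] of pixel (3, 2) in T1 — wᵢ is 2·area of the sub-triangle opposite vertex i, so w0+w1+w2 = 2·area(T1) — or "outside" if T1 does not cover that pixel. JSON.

T0:
  2·area = 24  (B↔C swapped to make it positive)
  edge (8, 6)→(8, 0): d=(0,-6) inclusive
  edge (8, 0)→(12, 14): d=(4,14) inclusive
  edge (12, 14)→(8, 6): d=(-4,-8) inclusive
    (4,2)@(9, 5): e=[6,6,12] → X
    (5,2)@(11, 5): e=[18,-22,28] → .
    (4,3)@(9, 7): e=[6,14,4] → X
    (5,3)@(11, 7): e=[18,-14,20] → .
    (4,4)@(9, 9): e=[6,22,-4] → .
    (5,5)@(11, 11): e=[18,2,4] → X
    (6,5)@(13, 11): e=[30,-26,20] → .
    (5,6)@(11, 13): e=[18,10,-4] → .
  covered (3 px):
    . . . . . . .
    . . . . . . .
    . . . . X . .
    . . . . X . .
    . . . . . . .
    . . . . . X .
    . . . . . . .
T1:
  2·area = 36
  edge (0, 12)→(6, 4): d=(6,-8) inclusive
  edge (6, 4)→(12, 2): d=(6,-2) inclusive
  edge (12, 2)→(0, 12): d=(-12,10) inclusive
    (4,1)@(9, 3): e=[18,0,18] → X  [on edge]
    (5,1)@(11, 3): e=[34,4,-2] → .
    (1,2)@(3, 5): e=[-18,0,54] → .  [on edge]
    (3,2)@(7, 5): e=[14,8,14] → X
    (4,2)@(9, 5): e=[30,12,-6] → .
    (2,3)@(5, 7): e=[10,16,10] → X
    (3,3)@(7, 7): e=[26,20,-10] → .
    (1,4)@(3, 9): e=[6,24,6] → X
    (2,4)@(5, 9): e=[22,28,-14] → .
    (0,5)@(1, 11): e=[2,32,2] → X
    (1,5)@(3, 11): e=[18,36,-18] → .
    (0,6)@(1, 13): e=[14,44,-22] → .
  covered (5 px):
    . . . . . . .
    . . . . X . .
    . . . X . . .
    . . X . . . .
    . X . . . . .
    X . . . . . .
    . . . . . . .

Result: [8,14,14]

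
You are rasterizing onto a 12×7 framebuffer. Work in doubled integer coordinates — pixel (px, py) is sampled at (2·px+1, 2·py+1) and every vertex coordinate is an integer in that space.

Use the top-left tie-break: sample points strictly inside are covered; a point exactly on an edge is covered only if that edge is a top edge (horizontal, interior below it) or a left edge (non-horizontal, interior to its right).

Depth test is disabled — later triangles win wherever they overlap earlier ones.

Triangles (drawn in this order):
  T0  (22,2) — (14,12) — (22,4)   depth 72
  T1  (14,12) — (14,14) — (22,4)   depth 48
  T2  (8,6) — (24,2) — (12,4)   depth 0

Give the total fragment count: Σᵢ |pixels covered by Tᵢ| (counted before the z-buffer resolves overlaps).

T0:
  2·area = 16  (B↔C swapped to make it positive)
  edge (22, 2)→(22, 4): d=(0,2) right/bottom  bias=-1
  edge (22, 4)→(14, 12): d=(-8,8) right/bottom  bias=-1
  edge (14, 12)→(22, 2): d=(8,-10) top-left  bias=+0
    (11,1)@(23, 3): e=[-2,0,18] → .  [on edge]
    (10,2)@(21, 5): e=[2,0,14] → .  [on edge]
    (9,3)@(19, 7): e=[6,0,10] → .  [on edge]
    (8,4)@(17, 9): e=[10,0,6] → .  [on edge]
    (7,5)@(15, 11): e=[14,0,2] → .  [on edge]
    (6,6)@(13, 13): e=[18,0,-2] → .  [on edge]
  covered (0 px):
    . . . . . . . . . . . .
    . . . . . . . . . . . .
    . . . . . . . . . . . .
    . . . . . . . . . . . .
    . . . . . . . . . . . .
    . . . . . . . . . . . .
    . . . . . . . . . . . .
T1:
  2·area = 16  (B↔C swapped to make it positive)
  edge (14, 12)→(22, 4): d=(8,-8) top-left  bias=+0
  edge (22, 4)→(14, 14): d=(-8,10) right/bottom  bias=-1
  edge (14, 14)→(14, 12): d=(0,-2) top-left  bias=+0
    (11,1)@(23, 3): e=[0,-2,18] → .  [on edge]
    (10,2)@(21, 5): e=[0,2,14] → X  [on edge]
    (11,2)@(23, 5): e=[16,-18,18] → .
    (9,3)@(19, 7): e=[0,6,10] → X  [on edge]
    (10,3)@(21, 7): e=[16,-14,14] → .
    (8,4)@(17, 9): e=[0,10,6] → X  [on edge]
    (9,4)@(19, 9): e=[16,-10,10] → .
    (7,5)@(15, 11): e=[0,14,2] → X  [on edge]
    (8,5)@(17, 11): e=[16,-6,6] → .
    (6,6)@(13, 13): e=[0,18,-2] → .  [on edge]
    (7,6)@(15, 13): e=[16,-2,2] → .
  covered (4 px):
    . . . . . . . . . . . .
    . . . . . . . . . . . .
    . . . . . . . . . . X .
    . . . . . . . . . X . .
    . . . . . . . . X . . .
    . . . . . . . X . . . .
    . . . . . . . . . . . .
T2:
  2·area = 16  (B↔C swapped to make it positive)
  edge (8, 6)→(12, 4): d=(4,-2) top-left  bias=+0
  edge (12, 4)→(24, 2): d=(12,-2) top-left  bias=+0
  edge (24, 2)→(8, 6): d=(-16,4) right/bottom  bias=-1
    (9,1)@(19, 3): e=[10,2,4] → X
    (10,1)@(21, 3): e=[14,6,-4] → .
    (5,2)@(11, 5): e=[2,10,4] → X
    (6,2)@(13, 5): e=[6,14,-4] → .
    (9,2)@(19, 5): e=[18,26,-28] → .
    (5,3)@(11, 7): e=[10,34,-28] → .
  covered (2 px):
    . . . . . . . . . . . .
    . . . . . . . . . X . .
    . . . . . X . . . . . .
    . . . . . . . . . . . .
    . . . . . . . . . . . .
    . . . . . . . . . . . .
    . . . . . . . . . . . .

Result: 6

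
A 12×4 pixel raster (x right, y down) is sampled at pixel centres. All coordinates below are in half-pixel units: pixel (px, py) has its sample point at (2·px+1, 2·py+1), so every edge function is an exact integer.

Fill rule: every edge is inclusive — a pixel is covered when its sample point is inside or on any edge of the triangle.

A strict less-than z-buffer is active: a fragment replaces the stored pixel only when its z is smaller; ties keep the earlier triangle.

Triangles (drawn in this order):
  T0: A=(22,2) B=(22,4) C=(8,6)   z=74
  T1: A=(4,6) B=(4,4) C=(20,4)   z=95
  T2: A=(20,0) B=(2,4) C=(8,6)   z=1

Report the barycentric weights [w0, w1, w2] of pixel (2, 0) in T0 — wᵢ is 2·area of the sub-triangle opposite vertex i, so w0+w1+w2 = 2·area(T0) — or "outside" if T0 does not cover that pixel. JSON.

T0:
  2·area = 28
  edge (22, 2)→(22, 4): d=(0,2) inclusive
  edge (22, 4)→(8, 6): d=(-14,2) inclusive
  edge (8, 6)→(22, 2): d=(14,-4) inclusive
    (9,1)@(19, 3): e=[6,20,2] → █
    (10,1)@(21, 3): e=[2,16,10] → █
    (11,1)@(23, 3): e=[-2,12,18] → ·
    (6,2)@(13, 5): e=[18,4,6] → █
    (7,2)@(15, 5): e=[14,0,14] → █  [on edge]
    (8,2)@(17, 5): e=[10,-4,22] → ·
    (9,2)@(19, 5): e=[6,-8,30] → ·
    (10,2)@(21, 5): e=[2,-12,38] → ·
    (0,3)@(1, 7): e=[42,0,-14] → ·  [on edge]
    (6,3)@(13, 7): e=[18,-24,34] → ·
    (7,3)@(15, 7): e=[14,-28,42] → ·
  covered (4 px):
    · · · · · · · · · · · ·
    · · · · · · · · · █ █ ·
    · · · · · · █ █ · · · ·
    · · · · · · · · · · · ·
T1:
  2·area = 32
  edge (4, 6)→(4, 4): d=(0,-2) inclusive
  edge (4, 4)→(20, 4): d=(16,0) inclusive
  edge (20, 4)→(4, 6): d=(-16,2) inclusive
    (2,2)@(5, 5): e=[2,16,14] → █
    (3,2)@(7, 5): e=[6,16,10] → █
    (4,2)@(9, 5): e=[10,16,6] → █
    (5,2)@(11, 5): e=[14,16,2] → █
    (6,2)@(13, 5): e=[18,16,-2] → ·
    (2,3)@(5, 7): e=[2,48,-18] → ·
    (3,3)@(7, 7): e=[6,48,-22] → ·
    (4,3)@(9, 7): e=[10,48,-26] → ·
    (5,3)@(11, 7): e=[14,48,-30] → ·
  covered (4 px):
    · · · · · · · · · · · ·
    · · · · · · · · · · · ·
    · · █ █ █ █ · · · · · ·
    · · · · · · · · · · · ·
T2:
  2·area = 60  (B↔C swapped to make it positive)
  edge (20, 0)→(8, 6): d=(-12,6) inclusive
  edge (8, 6)→(2, 4): d=(-6,-2) inclusive
  edge (2, 4)→(20, 0): d=(18,-4) inclusive
    (8,0)@(17, 1): e=[6,48,6] → █
    (9,0)@(19, 1): e=[-6,52,14] → ·
    (3,1)@(7, 3): e=[42,16,2] → █
    (4,1)@(9, 3): e=[30,20,10] → █
    (5,1)@(11, 3): e=[18,24,18] → █
    (6,1)@(13, 3): e=[6,28,26] → █
    (7,1)@(15, 3): e=[-6,32,34] → ·
    (8,1)@(17, 3): e=[-18,36,42] → ·
    (2,2)@(5, 5): e=[30,0,30] → █  [on edge]
    (5,2)@(11, 5): e=[-6,12,54] → ·
    (6,2)@(13, 5): e=[-18,16,62] → ·
    (2,3)@(5, 7): e=[6,-12,66] → ·
    (5,3)@(11, 7): e=[-30,0,90] → ·  [on edge]
  covered (8 px):
    · · · · · · · · █ · · ·
    · · · █ █ █ █ · · · · ·
    · · █ █ █ · · · · · · ·
    · · · · · · · · · · · ·

Answer: "outside"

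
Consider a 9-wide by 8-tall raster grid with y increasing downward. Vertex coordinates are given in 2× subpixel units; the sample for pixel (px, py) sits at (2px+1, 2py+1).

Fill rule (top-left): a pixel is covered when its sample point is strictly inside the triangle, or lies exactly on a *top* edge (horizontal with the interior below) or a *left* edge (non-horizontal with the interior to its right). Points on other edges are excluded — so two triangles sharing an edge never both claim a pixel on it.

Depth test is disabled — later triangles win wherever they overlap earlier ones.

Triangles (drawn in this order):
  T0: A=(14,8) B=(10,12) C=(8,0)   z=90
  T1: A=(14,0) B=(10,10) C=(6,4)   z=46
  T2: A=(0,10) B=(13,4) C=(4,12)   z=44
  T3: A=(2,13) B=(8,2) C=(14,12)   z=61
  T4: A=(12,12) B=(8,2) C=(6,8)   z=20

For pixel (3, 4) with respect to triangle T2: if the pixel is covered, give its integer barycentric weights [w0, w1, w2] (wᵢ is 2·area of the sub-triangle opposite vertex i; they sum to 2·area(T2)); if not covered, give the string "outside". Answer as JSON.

T0:
  2·area = 56
  edge (14, 8)→(10, 12): d=(-4,4) right/bottom  bias=-1
  edge (10, 12)→(8, 0): d=(-2,-12) top-left  bias=+0
  edge (8, 0)→(14, 8): d=(6,8) right/bottom  bias=-1
    (4,1)@(9, 3): e=[40,6,10] → █
    (5,1)@(11, 3): e=[32,30,-6] → ·
    (4,2)@(9, 5): e=[32,2,22] → █
    (5,2)@(11, 5): e=[24,26,6] → █
    (6,2)@(13, 5): e=[16,50,-10] → ·
    (8,2)@(17, 5): e=[0,98,-42] → ·  [on edge]
    (4,3)@(9, 7): e=[24,-2,34] → ·
    (5,3)@(11, 7): e=[16,22,18] → █
    (6,3)@(13, 7): e=[8,46,2] → █
    (7,3)@(15, 7): e=[0,70,-14] → ·  [on edge]
    (5,4)@(11, 9): e=[8,18,30] → █
    (6,4)@(13, 9): e=[0,42,14] → ·  [on edge]
    (5,5)@(11, 11): e=[0,14,42] → ·  [on edge]
    (4,6)@(9, 13): e=[0,-14,70] → ·  [on edge]
    (3,7)@(7, 15): e=[0,-42,98] → ·  [on edge]
  covered (6 px):
    · · · · · · · · ·
    · · · · █ · · · ·
    · · · · █ █ · · ·
    · · · · · █ █ · ·
    · · · · · █ · · ·
    · · · · · · · · ·
    · · · · · · · · ·
    · · · · · · · · ·
T1:
  2·area = 64
  edge (14, 0)→(10, 10): d=(-4,10) right/bottom  bias=-1
  edge (10, 10)→(6, 4): d=(-4,-6) top-left  bias=+0
  edge (6, 4)→(14, 0): d=(8,-4) top-left  bias=+0
    (6,0)@(13, 1): e=[6,54,4] → █
    (7,0)@(15, 1): e=[-14,66,12] → ·
    (4,1)@(9, 3): e=[38,22,4] → █
    (5,1)@(11, 3): e=[18,34,12] → █
    (6,1)@(13, 3): e=[-2,46,20] → ·
    (3,2)@(7, 5): e=[50,2,12] → █
    (6,2)@(13, 5): e=[-10,38,36] → ·
    (3,3)@(7, 7): e=[42,-6,28] → ·
    (4,3)@(9, 7): e=[22,6,36] → █
    (6,3)@(13, 7): e=[-18,30,52] → ·
    (4,4)@(9, 9): e=[14,-2,52] → ·
    (5,4)@(11, 9): e=[-6,10,60] → ·
  covered (8 px):
    · · · · · · █ · ·
    · · · · █ █ · · ·
    · · · █ █ █ · · ·
    · · · · █ █ · · ·
    · · · · · · · · ·
    · · · · · · · · ·
    · · · · · · · · ·
    · · · · · · · · ·
T2:
  2·area = 50
  edge (0, 10)→(13, 4): d=(13,-6) top-left  bias=+0
  edge (13, 4)→(4, 12): d=(-9,8) right/bottom  bias=-1
  edge (4, 12)→(0, 10): d=(-4,-2) top-left  bias=+0
    (5,2)@(11, 5): e=[1,7,42] → █
    (6,2)@(13, 5): e=[13,-9,46] → ·
    (3,3)@(7, 7): e=[3,21,26] → █
    (4,3)@(9, 7): e=[15,5,30] → █
    (5,3)@(11, 7): e=[27,-11,34] → ·
    (1,4)@(3, 9): e=[5,35,10] → █
    (2,4)@(5, 9): e=[17,19,14] → █
    (4,4)@(9, 9): e=[41,-13,22] → ·
    (1,5)@(3, 11): e=[31,17,2] → █
    (3,5)@(7, 11): e=[55,-15,10] → ·
    (1,6)@(3, 13): e=[57,-1,-6] → ·
    (2,6)@(5, 13): e=[69,-17,-2] → ·
  covered (8 px):
    · · · · · · · · ·
    · · · · · · · · ·
    · · · · · █ · · ·
    · · · █ █ · · · ·
    · █ █ █ · · · · ·
    · █ █ · · · · · ·
    · · · · · · · · ·
    · · · · · · · · ·
T3:
  2·area = 126
  edge (2, 13)→(8, 2): d=(6,-11) top-left  bias=+0
  edge (8, 2)→(14, 12): d=(6,10) right/bottom  bias=-1
  edge (14, 12)→(2, 13): d=(-12,1) right/bottom  bias=-1
    (3,2)@(7, 5): e=[7,28,91] → █
    (4,2)@(9, 5): e=[29,8,89] → █
    (5,2)@(11, 5): e=[51,-12,87] → ·
    (3,3)@(7, 7): e=[19,40,67] → █
    (5,3)@(11, 7): e=[63,0,63] → ·  [on edge]
    (2,4)@(5, 9): e=[9,72,45] → █
    (5,4)@(11, 9): e=[75,12,39] → █
    (6,4)@(13, 9): e=[97,-8,37] → ·
    (2,5)@(5, 11): e=[21,84,21] → █
    (6,5)@(13, 11): e=[109,4,13] → █
    (7,5)@(15, 11): e=[131,-16,11] → ·
    (2,6)@(5, 13): e=[33,96,-3] → ·
  covered (13 px):
    · · · · · · · · ·
    · · · · · · · · ·
    · · · █ █ · · · ·
    · · · █ █ · · · ·
    · · █ █ █ █ · · ·
    · · █ █ █ █ █ · ·
    · · · · · · · · ·
    · · · · · · · · ·
T4:
  2·area = 44  (B↔C swapped to make it positive)
  edge (12, 12)→(6, 8): d=(-6,-4) top-left  bias=+0
  edge (6, 8)→(8, 2): d=(2,-6) top-left  bias=+0
  edge (8, 2)→(12, 12): d=(4,10) right/bottom  bias=-1
    (3,2)@(7, 5): e=[22,0,22] → █  [on edge]
    (4,2)@(9, 5): e=[30,12,2] → █
    (5,2)@(11, 5): e=[38,24,-18] → ·
    (3,3)@(7, 7): e=[10,4,30] → █
    (5,3)@(11, 7): e=[26,28,-10] → ·
    (3,4)@(7, 9): e=[-2,8,38] → ·
    (4,4)@(9, 9): e=[6,20,18] → █
    (5,4)@(11, 9): e=[14,32,-2] → ·
    (2,5)@(5, 11): e=[-22,0,66] → ·  [on edge]
    (4,5)@(9, 11): e=[-6,24,26] → ·
    (5,5)@(11, 11): e=[2,36,6] → █
    (6,5)@(13, 11): e=[10,48,-14] → ·
  covered (6 px):
    · · · · · · · · ·
    · · · · · · · · ·
    · · · █ █ · · · ·
    · · · █ █ · · · ·
    · · · · █ · · · ·
    · · · · · █ · · ·
    · · · · · · · · ·
    · · · · · · · · ·

Answer: [3,18,29]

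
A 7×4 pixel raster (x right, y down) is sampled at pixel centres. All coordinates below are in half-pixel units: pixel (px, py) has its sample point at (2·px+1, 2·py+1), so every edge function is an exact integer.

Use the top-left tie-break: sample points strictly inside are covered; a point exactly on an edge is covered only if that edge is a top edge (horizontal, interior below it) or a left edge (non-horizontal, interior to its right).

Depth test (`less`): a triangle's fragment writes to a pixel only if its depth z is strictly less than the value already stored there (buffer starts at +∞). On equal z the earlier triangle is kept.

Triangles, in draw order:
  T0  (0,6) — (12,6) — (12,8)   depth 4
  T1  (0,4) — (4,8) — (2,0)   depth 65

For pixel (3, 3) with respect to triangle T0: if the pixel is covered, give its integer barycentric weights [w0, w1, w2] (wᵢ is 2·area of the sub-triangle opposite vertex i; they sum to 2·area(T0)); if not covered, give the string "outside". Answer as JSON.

T0:
  2·area = 24
  edge (0, 6)→(12, 6): d=(12,0) top-left  bias=+0
  edge (12, 6)→(12, 8): d=(0,2) right/bottom  bias=-1
  edge (12, 8)→(0, 6): d=(-12,-2) top-left  bias=+0
    (3,3)@(7, 7): e=[12,10,2] → #
    (4,3)@(9, 7): e=[12,6,6] → #
    (5,3)@(11, 7): e=[12,2,10] → #
    (6,3)@(13, 7): e=[12,-2,14] → ·
  covered (3 px):
    · · · · · · ·
    · · · · · · ·
    · · · · · · ·
    · · · # # # ·
T1:
  2·area = 24  (B↔C swapped to make it positive)
  edge (0, 4)→(2, 0): d=(2,-4) top-left  bias=+0
  edge (2, 0)→(4, 8): d=(2,8) right/bottom  bias=-1
  edge (4, 8)→(0, 4): d=(-4,-4) top-left  bias=+0
    (0,1)@(1, 3): e=[2,14,8] → #
    (1,1)@(3, 3): e=[10,-2,16] → ·
    (0,2)@(1, 5): e=[6,18,0] → #  [on edge]
    (1,2)@(3, 5): e=[14,2,8] → #
    (2,2)@(5, 5): e=[22,-14,16] → ·
    (0,3)@(1, 7): e=[10,22,-8] → ·
    (1,3)@(3, 7): e=[18,6,0] → #  [on edge]
    (2,3)@(5, 7): e=[26,-10,8] → ·
  covered (4 px):
    · · · · · · ·
    # · · · · · ·
    # # · · · · ·
    · # · · · · ·

Answer: [10,2,12]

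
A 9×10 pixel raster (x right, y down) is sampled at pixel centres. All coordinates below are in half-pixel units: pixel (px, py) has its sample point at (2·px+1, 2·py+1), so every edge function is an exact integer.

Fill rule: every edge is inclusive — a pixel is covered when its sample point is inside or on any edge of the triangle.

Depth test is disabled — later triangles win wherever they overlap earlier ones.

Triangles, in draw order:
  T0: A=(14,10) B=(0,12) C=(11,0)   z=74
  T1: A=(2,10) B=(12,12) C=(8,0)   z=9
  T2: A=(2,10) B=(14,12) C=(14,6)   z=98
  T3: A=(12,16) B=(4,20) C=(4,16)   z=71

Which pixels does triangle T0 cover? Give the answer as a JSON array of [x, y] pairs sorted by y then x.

T0:
  2·area = 146
  edge (14, 10)→(0, 12): d=(-14,2) inclusive
  edge (0, 12)→(11, 0): d=(11,-12) inclusive
  edge (11, 0)→(14, 10): d=(3,10) inclusive
    (5,0)@(11, 1): e=[132,11,3] → █
    (6,0)@(13, 1): e=[128,35,-17] → ·
    (4,1)@(9, 3): e=[108,9,29] → █
    (6,1)@(13, 3): e=[100,57,-11] → ·
    (3,2)@(7, 5): e=[84,7,55] → █
    (6,2)@(13, 5): e=[72,79,-5] → ·
    (2,3)@(5, 7): e=[60,5,81] → █
    (6,3)@(13, 7): e=[44,101,1] → █
    (7,3)@(15, 7): e=[40,125,-19] → ·
    (1,4)@(3, 9): e=[36,3,107] → █
    (7,4)@(15, 9): e=[12,147,-13] → ·
    (0,5)@(1, 11): e=[12,1,133] → █
    (3,5)@(7, 11): e=[0,73,73] → █  [on edge]
  covered (21 px):
    · · · · · █ · · ·
    · · · · █ █ · · ·
    · · · █ █ █ · · ·
    · · █ █ █ █ █ · ·
    · █ █ █ █ █ █ · ·
    █ █ █ █ · · · · ·
    · · · · · · · · ·
    · · · · · · · · ·
    · · · · · · · · ·
    · · · · · · · · ·
T1:
  2·area = 112  (B↔C swapped to make it positive)
  edge (2, 10)→(8, 0): d=(6,-10) inclusive
  edge (8, 0)→(12, 12): d=(4,12) inclusive
  edge (12, 12)→(2, 10): d=(-10,-2) inclusive
    (3,1)@(7, 3): e=[8,24,80] → █
    (4,1)@(9, 3): e=[28,0,84] → █  [on edge]
    (5,1)@(11, 3): e=[48,-24,88] → ·
    (2,2)@(5, 5): e=[0,56,56] → █  [on edge]
    (5,2)@(11, 5): e=[60,-16,68] → ·
    (2,3)@(5, 7): e=[12,64,36] → █
    (5,3)@(11, 7): e=[72,-8,48] → ·
    (1,4)@(3, 9): e=[4,96,12] → █
    (5,4)@(11, 9): e=[84,0,28] → █  [on edge]
    (6,4)@(13, 9): e=[104,-24,32] → ·
    (1,5)@(3, 11): e=[16,104,-8] → ·
    (2,5)@(5, 11): e=[36,80,-4] → ·
    (3,5)@(7, 11): e=[56,56,0] → █  [on edge]
    (8,6)@(17, 13): e=[168,-56,0] → ·  [on edge]
    (6,7)@(13, 15): e=[140,0,-28] → ·  [on edge]
  covered (16 px):
    · · · · · · · · ·
    · · · █ █ · · · ·
    · · █ █ █ · · · ·
    · · █ █ █ · · · ·
    · █ █ █ █ █ · · ·
    · · · █ █ █ · · ·
    · · · · · · · · ·
    · · · · · · · · ·
    · · · · · · · · ·
    · · · · · · · · ·
T2:
  2·area = 72  (B↔C swapped to make it positive)
  edge (2, 10)→(14, 6): d=(12,-4) inclusive
  edge (14, 6)→(14, 12): d=(0,6) inclusive
  edge (14, 12)→(2, 10): d=(-12,-2) inclusive
    (8,2)@(17, 5): e=[0,-18,90] → ·  [on edge]
    (5,3)@(11, 7): e=[0,18,54] → █  [on edge]
    (6,3)@(13, 7): e=[8,6,58] → █
    (7,3)@(15, 7): e=[16,-6,62] → ·
    (2,4)@(5, 9): e=[0,54,18] → █  [on edge]
    (3,4)@(7, 9): e=[8,42,22] → █
    (4,4)@(9, 9): e=[16,30,26] → █
    (7,4)@(15, 9): e=[40,-6,38] → ·
    (2,5)@(5, 11): e=[24,54,-6] → ·
    (3,5)@(7, 11): e=[32,42,-2] → ·
    (4,5)@(9, 11): e=[40,30,2] → █
    (7,5)@(15, 11): e=[64,-6,14] → ·
  covered (10 px):
    · · · · · · · · ·
    · · · · · · · · ·
    · · · · · · · · ·
    · · · · · █ █ · ·
    · · █ █ █ █ █ · ·
    · · · · █ █ █ · ·
    · · · · · · · · ·
    · · · · · · · · ·
    · · · · · · · · ·
    · · · · · · · · ·
T3:
  2·area = 32
  edge (12, 16)→(4, 20): d=(-8,4) inclusive
  edge (4, 20)→(4, 16): d=(0,-4) inclusive
  edge (4, 16)→(12, 16): d=(8,0) inclusive
    (2,8)@(5, 17): e=[20,4,8] → █
    (3,8)@(7, 17): e=[12,12,8] → █
    (4,8)@(9, 17): e=[4,20,8] → █
    (5,8)@(11, 17): e=[-4,28,8] → ·
    (2,9)@(5, 19): e=[4,4,24] → █
    (3,9)@(7, 19): e=[-4,12,24] → ·
    (4,9)@(9, 19): e=[-12,20,24] → ·
  covered (4 px):
    · · · · · · · · ·
    · · · · · · · · ·
    · · · · · · · · ·
    · · · · · · · · ·
    · · · · · · · · ·
    · · · · · · · · ·
    · · · · · · · · ·
    · · · · · · · · ·
    · · █ █ █ · · · ·
    · · █ · · · · · ·

Final: [[5,0],[4,1],[5,1],[3,2],[4,2],[5,2],[2,3],[3,3],[4,3],[5,3],[6,3],[1,4],[2,4],[3,4],[4,4],[5,4],[6,4],[0,5],[1,5],[2,5],[3,5]]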